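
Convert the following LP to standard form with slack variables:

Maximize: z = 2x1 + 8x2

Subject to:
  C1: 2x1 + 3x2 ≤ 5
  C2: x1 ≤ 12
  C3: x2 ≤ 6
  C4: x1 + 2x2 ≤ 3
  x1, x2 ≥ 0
max z = 2x1 + 8x2

s.t.
  2x1 + 3x2 + s1 = 5
  x1 + s2 = 12
  x2 + s3 = 6
  x1 + 2x2 + s4 = 3
  x1, x2, s1, s2, s3, s4 ≥ 0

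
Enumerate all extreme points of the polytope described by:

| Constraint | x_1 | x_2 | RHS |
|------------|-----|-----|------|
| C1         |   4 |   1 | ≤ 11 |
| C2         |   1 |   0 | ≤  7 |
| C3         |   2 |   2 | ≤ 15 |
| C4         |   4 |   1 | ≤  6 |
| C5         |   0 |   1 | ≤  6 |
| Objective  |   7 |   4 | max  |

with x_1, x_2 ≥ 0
Each vertex is the intersection of two constraint boundaries that also satisfies all remaining constraints:
  x_1 = 0 and x_2 = 0 → (0, 0)
  4x_1 + x_2 = 6 and x_2 = 0 → (1.5, 0)
  4x_1 + x_2 = 6 and x_2 = 6 → (0, 6)

Vertices: (0, 0), (1.5, 0), (0, 6)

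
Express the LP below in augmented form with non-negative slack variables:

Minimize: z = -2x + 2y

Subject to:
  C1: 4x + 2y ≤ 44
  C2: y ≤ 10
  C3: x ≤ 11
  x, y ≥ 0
min z = -2x + 2y

s.t.
  4x + 2y + s1 = 44
  y + s2 = 10
  x + s3 = 11
  x, y, s1, s2, s3 ≥ 0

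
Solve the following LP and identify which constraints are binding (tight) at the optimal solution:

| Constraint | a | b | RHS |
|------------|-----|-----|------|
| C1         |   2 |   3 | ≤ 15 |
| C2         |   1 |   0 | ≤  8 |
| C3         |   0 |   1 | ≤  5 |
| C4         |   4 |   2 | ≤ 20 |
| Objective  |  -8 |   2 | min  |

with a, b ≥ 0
Optimal: a = 5, b = 0
Slack at optimum:
  C1: slack = 5
  C2: slack = 3
  C3: slack = 5
  C4: slack = 0 (binding)
  a ≥ 0: a = 5
  b ≥ 0: b = 0 (binding)
Binding constraints: C4, b ≥ 0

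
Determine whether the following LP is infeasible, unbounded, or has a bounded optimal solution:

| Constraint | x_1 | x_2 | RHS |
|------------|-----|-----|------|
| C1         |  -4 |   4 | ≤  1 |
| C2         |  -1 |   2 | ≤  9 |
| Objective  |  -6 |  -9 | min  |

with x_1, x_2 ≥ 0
Feasible point: (0, 0) satisfies every constraint, so the LP is feasible.
Direction d = (1, 0): for each constraint row a, a·d ≤ 0 —
  (-4)(1) + (4)(0) = -4 ≤ 0
  (-1)(1) + (2)(0) = -1 ≤ 0
and d ≥ 0, so (0, 0) + t·d stays feasible for every t ≥ 0. Along this ray z = -6x_1 - 9x_2 changes by -6 per unit t, so z → −∞.

Unbounded — the objective can decrease without bound over the feasible region.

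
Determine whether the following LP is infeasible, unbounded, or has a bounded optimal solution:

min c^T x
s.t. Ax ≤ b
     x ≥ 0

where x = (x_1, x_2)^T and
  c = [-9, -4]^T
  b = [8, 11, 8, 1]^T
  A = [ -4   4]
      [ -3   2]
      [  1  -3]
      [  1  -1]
Feasible point: (0, 0) satisfies every constraint, so the LP is feasible.
Direction d = (1, 1): for each constraint row a, a·d ≤ 0 —
  (-4)(1) + (4)(1) = 0 ≤ 0
  (-3)(1) + (2)(1) = -1 ≤ 0
  (1)(1) + (-3)(1) = -2 ≤ 0
  (1)(1) + (-1)(1) = 0 ≤ 0
and d ≥ 0, so (0, 0) + t·d stays feasible for every t ≥ 0. Along this ray z = -9x_1 - 4x_2 changes by -13 per unit t, so z → −∞.

Unbounded: there is a feasible ray along which z → −∞.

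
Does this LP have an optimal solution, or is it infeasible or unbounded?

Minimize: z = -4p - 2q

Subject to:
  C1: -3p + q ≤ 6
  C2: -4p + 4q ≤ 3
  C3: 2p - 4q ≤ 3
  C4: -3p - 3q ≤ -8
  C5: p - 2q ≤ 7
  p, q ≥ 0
Feasible point: (2, 1) satisfies every constraint, so the LP is feasible.
Direction d = (1, 1): for each constraint row a, a·d ≤ 0 —
  (-3)(1) + (1)(1) = -2 ≤ 0
  (-4)(1) + (4)(1) = 0 ≤ 0
  (2)(1) + (-4)(1) = -2 ≤ 0
  (-3)(1) + (-3)(1) = -6 ≤ 0
  (1)(1) + (-2)(1) = -1 ≤ 0
and d ≥ 0, so (2, 1) + t·d stays feasible for every t ≥ 0. Along this ray z = -4p - 2q changes by -6 per unit t, so z → −∞.

Unbounded — the objective can decrease without bound over the feasible region.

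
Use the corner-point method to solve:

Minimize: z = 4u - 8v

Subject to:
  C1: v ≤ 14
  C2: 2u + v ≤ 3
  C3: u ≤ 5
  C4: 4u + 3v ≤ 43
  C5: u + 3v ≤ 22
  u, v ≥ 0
u = 0, v = 3, z = -24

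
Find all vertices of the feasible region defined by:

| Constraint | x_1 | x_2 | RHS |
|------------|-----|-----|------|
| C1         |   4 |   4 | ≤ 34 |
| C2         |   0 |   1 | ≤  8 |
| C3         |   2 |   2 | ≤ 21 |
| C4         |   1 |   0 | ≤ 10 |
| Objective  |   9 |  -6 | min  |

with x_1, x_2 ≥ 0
Each vertex is the intersection of two constraint boundaries that also satisfies all remaining constraints:
  x_1 = 0 and x_2 = 0 → (0, 0)
  4x_1 + 4x_2 = 34 and x_2 = 0 → (8.5, 0)
  4x_1 + 4x_2 = 34 and x_2 = 8 → (0.5, 8)
  x_2 = 8 and x_1 = 0 → (0, 8)

Vertices: (0, 0), (8.5, 0), (0.5, 8), (0, 8)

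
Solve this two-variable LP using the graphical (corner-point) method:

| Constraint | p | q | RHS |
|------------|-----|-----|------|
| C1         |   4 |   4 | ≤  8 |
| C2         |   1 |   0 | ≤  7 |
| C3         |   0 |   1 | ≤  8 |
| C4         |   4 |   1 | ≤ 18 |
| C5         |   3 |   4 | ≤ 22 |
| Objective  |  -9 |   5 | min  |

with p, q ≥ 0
p = 2, q = 0, z = -18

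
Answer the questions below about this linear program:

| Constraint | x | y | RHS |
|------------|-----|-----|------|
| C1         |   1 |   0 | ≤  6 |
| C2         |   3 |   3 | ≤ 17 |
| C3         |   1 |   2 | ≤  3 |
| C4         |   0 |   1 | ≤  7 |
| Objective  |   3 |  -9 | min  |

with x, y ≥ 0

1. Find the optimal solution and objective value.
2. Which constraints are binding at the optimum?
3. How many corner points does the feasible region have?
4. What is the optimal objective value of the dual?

1. x = 0, y = 1.5, z = -13.5
2. C3, x ≥ 0
3. 3
4. -13.5 (by strong duality, equal to the primal optimum)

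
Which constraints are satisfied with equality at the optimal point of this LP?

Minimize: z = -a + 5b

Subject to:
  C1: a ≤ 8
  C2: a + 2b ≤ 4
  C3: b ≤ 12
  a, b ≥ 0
Optimal: a = 4, b = 0
Slack at optimum:
  C1: slack = 4
  C2: slack = 0 (binding)
  C3: slack = 12
  a ≥ 0: a = 4
  b ≥ 0: b = 0 (binding)
Binding constraints: C2, b ≥ 0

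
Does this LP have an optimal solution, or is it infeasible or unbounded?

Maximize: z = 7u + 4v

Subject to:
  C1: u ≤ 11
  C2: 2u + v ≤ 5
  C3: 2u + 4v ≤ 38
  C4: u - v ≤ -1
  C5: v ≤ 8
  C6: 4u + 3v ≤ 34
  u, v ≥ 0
The point (0, 5) satisfies every constraint, so the LP is feasible; the constraints give u ≤ 11 and v ≤ 8, which with u, v ≥ 0 keep the feasible region inside a bounded box. A feasible, bounded LP attains a finite optimum at a vertex.

Evaluating z = 7u + 4v at each vertex:
  (0, 1): z = 4
  (1.333, 2.333): z = 18.67
  (0, 5): z = 20

Bounded optimum: z* = 20 at (0, 5).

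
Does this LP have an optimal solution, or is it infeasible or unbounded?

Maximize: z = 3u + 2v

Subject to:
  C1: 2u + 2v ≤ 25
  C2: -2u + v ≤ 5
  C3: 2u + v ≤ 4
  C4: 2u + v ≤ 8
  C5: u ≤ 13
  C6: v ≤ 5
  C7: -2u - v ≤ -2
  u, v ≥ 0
The point (0, 4) satisfies every constraint, so the LP is feasible; the constraints give u ≤ 13 and v ≤ 5, which with u, v ≥ 0 keep the feasible region inside a bounded box. A feasible, bounded LP attains a finite optimum at a vertex.

Evaluating z = 3u + 2v at each vertex:
  (1, 0): z = 3
  (2, 0): z = 6
  (0, 4): z = 8
  (0, 2): z = 4

The LP has an optimal solution: (0, 4) with z = 8.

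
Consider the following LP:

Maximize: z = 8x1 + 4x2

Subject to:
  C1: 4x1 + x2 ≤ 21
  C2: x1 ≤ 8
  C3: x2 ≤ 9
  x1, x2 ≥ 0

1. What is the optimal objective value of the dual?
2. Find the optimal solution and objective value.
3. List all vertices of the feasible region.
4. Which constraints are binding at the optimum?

1. 60 (by strong duality, equal to the primal optimum)
2. x1 = 3, x2 = 9, z = 60
3. (0, 0), (5.25, 0), (3, 9), (0, 9)
4. C1, C3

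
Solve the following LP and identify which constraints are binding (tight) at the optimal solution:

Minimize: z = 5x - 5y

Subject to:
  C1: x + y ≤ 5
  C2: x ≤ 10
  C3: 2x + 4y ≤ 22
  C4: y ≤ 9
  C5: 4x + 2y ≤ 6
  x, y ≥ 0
Optimal: x = 0, y = 3
Binding: C5, x ≥ 0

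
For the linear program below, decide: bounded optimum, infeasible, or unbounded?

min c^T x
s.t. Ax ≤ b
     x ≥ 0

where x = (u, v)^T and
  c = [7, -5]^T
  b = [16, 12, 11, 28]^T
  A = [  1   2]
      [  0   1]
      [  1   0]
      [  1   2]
The point (0, 8) satisfies every constraint, so the LP is feasible; the constraints give u ≤ 11 and v ≤ 12, which with u, v ≥ 0 keep the feasible region inside a bounded box. A feasible, bounded LP attains a finite optimum at a vertex.

Feasible with finite optimum z* = -40 at (0, 8).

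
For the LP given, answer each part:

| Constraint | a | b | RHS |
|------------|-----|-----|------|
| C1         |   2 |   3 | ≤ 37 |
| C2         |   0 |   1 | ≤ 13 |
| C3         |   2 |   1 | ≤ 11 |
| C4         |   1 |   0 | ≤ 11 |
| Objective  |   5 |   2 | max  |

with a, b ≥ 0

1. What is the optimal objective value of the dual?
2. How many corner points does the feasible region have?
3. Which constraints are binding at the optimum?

1. 27.5 (by strong duality, equal to the primal optimum)
2. 3
3. C3, b ≥ 0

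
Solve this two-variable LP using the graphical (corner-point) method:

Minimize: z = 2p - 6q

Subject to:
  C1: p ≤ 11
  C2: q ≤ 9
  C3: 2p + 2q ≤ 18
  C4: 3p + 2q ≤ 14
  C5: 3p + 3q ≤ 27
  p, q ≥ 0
p = 0, q = 7, z = -42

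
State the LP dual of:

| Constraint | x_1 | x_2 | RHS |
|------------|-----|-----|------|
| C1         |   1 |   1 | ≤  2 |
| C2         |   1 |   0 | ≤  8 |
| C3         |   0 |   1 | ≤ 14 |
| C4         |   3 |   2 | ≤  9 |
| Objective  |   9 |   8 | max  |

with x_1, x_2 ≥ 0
Minimize: z = 2y1 + 8y2 + 14y3 + 9y4

Subject to:
  C1: -y1 - y2 - 3y4 ≤ -9
  C2: -y1 - y3 - 2y4 ≤ -8
  y1, y2, y3, y4 ≥ 0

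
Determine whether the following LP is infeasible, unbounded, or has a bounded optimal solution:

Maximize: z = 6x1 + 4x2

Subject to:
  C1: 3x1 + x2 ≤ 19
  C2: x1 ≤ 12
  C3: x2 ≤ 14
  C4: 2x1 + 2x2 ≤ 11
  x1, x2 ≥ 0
The point (5.5, 0) satisfies every constraint, so the LP is feasible; the constraints give x1 ≤ 12 and x2 ≤ 14, which with x1, x2 ≥ 0 keep the feasible region inside a bounded box. A feasible, bounded LP attains a finite optimum at a vertex.

Evaluating z = 6x1 + 4x2 at each vertex:
  (0, 0): z = 0
  (5.5, 0): z = 33
  (0, 5.5): z = 22

Bounded optimum: z* = 33 at (5.5, 0).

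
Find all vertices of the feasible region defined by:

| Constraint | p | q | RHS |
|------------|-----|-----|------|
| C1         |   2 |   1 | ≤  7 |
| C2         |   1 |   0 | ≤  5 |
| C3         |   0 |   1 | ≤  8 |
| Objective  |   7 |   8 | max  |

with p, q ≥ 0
Each vertex is the intersection of two constraint boundaries that also satisfies all remaining constraints:
  p = 0 and q = 0 → (0, 0)
  2p + q = 7 and q = 0 → (3.5, 0)
  2p + q = 7 and p = 0 → (0, 7)

Vertices: (0, 0), (3.5, 0), (0, 7)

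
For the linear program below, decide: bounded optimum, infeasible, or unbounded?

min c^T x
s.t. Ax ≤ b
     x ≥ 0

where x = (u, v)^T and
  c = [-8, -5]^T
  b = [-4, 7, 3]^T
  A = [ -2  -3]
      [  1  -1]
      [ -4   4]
Feasible point: (1, 1) satisfies every constraint, so the LP is feasible.
Direction d = (1, 1): for each constraint row a, a·d ≤ 0 —
  (-2)(1) + (-3)(1) = -5 ≤ 0
  (1)(1) + (-1)(1) = 0 ≤ 0
  (-4)(1) + (4)(1) = 0 ≤ 0
and d ≥ 0, so (1, 1) + t·d stays feasible for every t ≥ 0. Along this ray z = -8u - 5v changes by -13 per unit t, so z → −∞.

Unbounded: there is a feasible ray along which z → −∞.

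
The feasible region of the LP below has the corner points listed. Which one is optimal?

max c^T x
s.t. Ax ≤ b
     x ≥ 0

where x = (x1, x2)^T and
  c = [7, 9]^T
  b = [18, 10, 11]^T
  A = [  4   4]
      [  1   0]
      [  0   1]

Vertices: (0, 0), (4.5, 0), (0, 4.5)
Evaluating z = 7x1 + 9x2 at each vertex:
  (0, 0): z = 0
  (4.5, 0): z = 31.5
  (0, 4.5): z = 40.5

The largest value is z = 40.5, attained at (0, 4.5).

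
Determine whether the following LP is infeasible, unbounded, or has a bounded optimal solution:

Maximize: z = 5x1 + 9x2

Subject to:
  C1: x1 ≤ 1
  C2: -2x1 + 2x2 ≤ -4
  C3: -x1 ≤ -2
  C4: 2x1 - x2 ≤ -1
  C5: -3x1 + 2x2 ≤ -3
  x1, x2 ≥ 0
C1 requires x1 ≤ 1, while C3 (-x1 ≤ -2) is equivalent to x1 ≥ 2. Together they would need 2 ≤ x1 ≤ 1, which is impossible since 2 > 1. No point satisfies all constraints.

Infeasible: no point satisfies all constraints simultaneously.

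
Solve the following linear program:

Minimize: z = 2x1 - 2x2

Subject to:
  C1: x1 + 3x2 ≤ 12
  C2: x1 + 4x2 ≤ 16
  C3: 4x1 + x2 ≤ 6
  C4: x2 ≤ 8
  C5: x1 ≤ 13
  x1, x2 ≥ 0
x1 = 0, x2 = 4, z = -8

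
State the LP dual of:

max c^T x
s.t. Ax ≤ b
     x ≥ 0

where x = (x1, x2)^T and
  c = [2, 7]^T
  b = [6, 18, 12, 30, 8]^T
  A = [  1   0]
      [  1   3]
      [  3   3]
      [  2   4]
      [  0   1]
Minimize: z = 6y1 + 18y2 + 12y3 + 30y4 + 8y5

Subject to:
  C1: -y1 - y2 - 3y3 - 2y4 ≤ -2
  C2: -3y2 - 3y3 - 4y4 - y5 ≤ -7
  y1, y2, y3, y4, y5 ≥ 0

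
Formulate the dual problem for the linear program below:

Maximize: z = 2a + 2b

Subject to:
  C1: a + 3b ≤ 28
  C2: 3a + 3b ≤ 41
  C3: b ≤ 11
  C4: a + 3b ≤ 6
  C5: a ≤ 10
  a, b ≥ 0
Minimize: z = 28y1 + 41y2 + 11y3 + 6y4 + 10y5

Subject to:
  C1: -y1 - 3y2 - y4 - y5 ≤ -2
  C2: -3y1 - 3y2 - y3 - 3y4 ≤ -2
  y1, y2, y3, y4, y5 ≥ 0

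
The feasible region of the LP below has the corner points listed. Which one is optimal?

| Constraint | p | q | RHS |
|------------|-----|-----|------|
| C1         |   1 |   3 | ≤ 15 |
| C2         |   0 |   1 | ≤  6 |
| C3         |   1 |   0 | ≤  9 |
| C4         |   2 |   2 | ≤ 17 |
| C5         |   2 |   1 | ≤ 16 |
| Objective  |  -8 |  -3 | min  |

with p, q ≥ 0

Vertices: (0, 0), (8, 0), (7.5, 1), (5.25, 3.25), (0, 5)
Evaluating z = -8p - 3q at each vertex:
  (0, 0): z = 0
  (8, 0): z = -64
  (7.5, 1): z = -63
  (5.25, 3.25): z = -51.75
  (0, 5): z = -15

The smallest value is z = -64, attained at (8, 0).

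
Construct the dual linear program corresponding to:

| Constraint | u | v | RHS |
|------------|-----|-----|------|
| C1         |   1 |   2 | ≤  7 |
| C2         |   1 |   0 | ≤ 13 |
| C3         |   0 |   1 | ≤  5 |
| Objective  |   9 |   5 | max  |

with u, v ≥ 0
Minimize: z = 7y1 + 13y2 + 5y3

Subject to:
  C1: -y1 - y2 ≤ -9
  C2: -2y1 - y3 ≤ -5
  y1, y2, y3 ≥ 0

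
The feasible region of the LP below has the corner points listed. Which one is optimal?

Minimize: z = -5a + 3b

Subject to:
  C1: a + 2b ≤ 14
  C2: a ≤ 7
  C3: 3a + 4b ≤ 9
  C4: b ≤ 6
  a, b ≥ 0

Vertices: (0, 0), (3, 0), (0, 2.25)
Evaluating z = -5a + 3b at each vertex:
  (0, 0): z = 0
  (3, 0): z = -15
  (0, 2.25): z = 6.75

The smallest value is z = -15, attained at (3, 0).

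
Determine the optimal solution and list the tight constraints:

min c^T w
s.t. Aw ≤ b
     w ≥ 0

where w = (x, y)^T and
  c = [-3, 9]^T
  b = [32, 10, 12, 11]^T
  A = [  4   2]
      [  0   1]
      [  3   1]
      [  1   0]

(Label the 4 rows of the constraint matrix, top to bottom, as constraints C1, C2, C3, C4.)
Optimal: x = 4, y = 0
Slack at optimum:
  C1: slack = 16
  C2: slack = 10
  C3: slack = 0 (binding)
  C4: slack = 7
  x ≥ 0: x = 4
  y ≥ 0: y = 0 (binding)
Binding constraints: C3, y ≥ 0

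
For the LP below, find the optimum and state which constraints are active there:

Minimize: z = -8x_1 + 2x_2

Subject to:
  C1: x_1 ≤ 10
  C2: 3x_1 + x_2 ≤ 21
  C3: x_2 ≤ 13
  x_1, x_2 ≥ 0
Optimal: x_1 = 7, x_2 = 0
Slack at optimum:
  C1: slack = 3
  C2: slack = 0 (binding)
  C3: slack = 13
  x_1 ≥ 0: x_1 = 7
  x_2 ≥ 0: x_2 = 0 (binding)
Binding constraints: C2, x_2 ≥ 0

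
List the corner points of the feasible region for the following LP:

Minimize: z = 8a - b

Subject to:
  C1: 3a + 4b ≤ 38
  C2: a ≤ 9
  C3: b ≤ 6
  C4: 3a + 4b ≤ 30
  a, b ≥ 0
Each vertex is the intersection of two constraint boundaries that also satisfies all remaining constraints:
  a = 0 and b = 0 → (0, 0)
  a = 9 and b = 0 → (9, 0)
  a = 9 and 3a + 4b = 30 → (9, 0.75)
  b = 6 and 3a + 4b = 30 → (2, 6)
  b = 6 and a = 0 → (0, 6)

Vertices: (0, 0), (9, 0), (9, 0.75), (2, 6), (0, 6)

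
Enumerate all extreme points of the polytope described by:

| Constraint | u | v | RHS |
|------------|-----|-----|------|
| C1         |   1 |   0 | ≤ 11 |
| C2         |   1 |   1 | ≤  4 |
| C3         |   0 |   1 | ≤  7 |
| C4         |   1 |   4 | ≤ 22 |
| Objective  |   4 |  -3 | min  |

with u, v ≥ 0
Each vertex is the intersection of two constraint boundaries that also satisfies all remaining constraints:
  u = 0 and v = 0 → (0, 0)
  u + v = 4 and v = 0 → (4, 0)
  u + v = 4 and u = 0 → (0, 4)

Vertices: (0, 0), (4, 0), (0, 4)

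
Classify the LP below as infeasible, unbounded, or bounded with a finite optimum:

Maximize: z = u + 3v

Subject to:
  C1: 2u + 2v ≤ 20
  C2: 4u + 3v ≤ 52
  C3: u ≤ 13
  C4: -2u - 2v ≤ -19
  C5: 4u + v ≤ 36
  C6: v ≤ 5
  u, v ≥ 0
The point (5, 5) satisfies every constraint, so the LP is feasible; the constraints give u ≤ 13 and v ≤ 5, which with u, v ≥ 0 keep the feasible region inside a bounded box. A feasible, bounded LP attains a finite optimum at a vertex.

Feasible with finite optimum z* = 20 at (5, 5).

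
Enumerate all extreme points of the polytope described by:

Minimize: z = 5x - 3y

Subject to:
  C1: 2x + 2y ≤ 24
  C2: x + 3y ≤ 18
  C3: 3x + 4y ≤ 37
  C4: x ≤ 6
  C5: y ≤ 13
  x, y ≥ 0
Each vertex is the intersection of two constraint boundaries that also satisfies all remaining constraints:
  x = 0 and y = 0 → (0, 0)
  x = 6 and y = 0 → (6, 0)
  x + 3y = 18 and x = 6 → (6, 4)
  x + 3y = 18 and x = 0 → (0, 6)

Vertices: (0, 0), (6, 0), (6, 4), (0, 6)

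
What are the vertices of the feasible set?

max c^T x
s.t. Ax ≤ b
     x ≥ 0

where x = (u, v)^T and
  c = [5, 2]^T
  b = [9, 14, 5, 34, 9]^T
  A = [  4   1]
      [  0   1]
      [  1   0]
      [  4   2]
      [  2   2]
Each vertex is the intersection of two constraint boundaries that also satisfies all remaining constraints:
  u = 0 and v = 0 → (0, 0)
  4u + v = 9 and v = 0 → (2.25, 0)
  4u + v = 9 and 2u + 2v = 9 → (1.5, 3)
  2u + 2v = 9 and u = 0 → (0, 4.5)

Vertices: (0, 0), (2.25, 0), (1.5, 3), (0, 4.5)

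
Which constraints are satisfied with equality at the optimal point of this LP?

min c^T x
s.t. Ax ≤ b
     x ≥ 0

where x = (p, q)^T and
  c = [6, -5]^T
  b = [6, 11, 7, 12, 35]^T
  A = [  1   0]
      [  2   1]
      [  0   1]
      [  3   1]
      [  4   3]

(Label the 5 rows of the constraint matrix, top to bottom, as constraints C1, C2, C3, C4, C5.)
Optimal: p = 0, q = 7
Slack at optimum:
  C1: slack = 6
  C2: slack = 4
  C3: slack = 0 (binding)
  C4: slack = 5
  C5: slack = 14
  p ≥ 0: p = 0 (binding)
  q ≥ 0: q = 7
Binding constraints: C3, p ≥ 0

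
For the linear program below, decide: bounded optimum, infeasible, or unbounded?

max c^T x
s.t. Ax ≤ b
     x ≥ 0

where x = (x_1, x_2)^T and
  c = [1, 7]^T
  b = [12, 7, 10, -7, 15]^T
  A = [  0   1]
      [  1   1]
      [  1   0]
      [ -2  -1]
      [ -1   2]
The point (0, 7) satisfies every constraint, so the LP is feasible; the constraints give x_1 ≤ 10 and x_2 ≤ 12, which with x_1, x_2 ≥ 0 keep the feasible region inside a bounded box. A feasible, bounded LP attains a finite optimum at a vertex.

Evaluating z = x_1 + 7x_2 at each vertex:
  (3.5, 0): z = 3.5
  (7, 0): z = 7
  (0, 7): z = 49

The LP has an optimal solution: (0, 7) with z = 49.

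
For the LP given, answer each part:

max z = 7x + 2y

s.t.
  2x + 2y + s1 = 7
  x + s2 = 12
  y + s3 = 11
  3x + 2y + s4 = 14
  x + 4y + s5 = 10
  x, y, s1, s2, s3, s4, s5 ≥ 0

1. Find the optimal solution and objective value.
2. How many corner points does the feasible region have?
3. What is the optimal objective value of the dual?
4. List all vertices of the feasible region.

1. x = 3.5, y = 0, z = 24.5
2. 4
3. 24.5 (by strong duality, equal to the primal optimum)
4. (0, 0), (3.5, 0), (1.333, 2.167), (0, 2.5)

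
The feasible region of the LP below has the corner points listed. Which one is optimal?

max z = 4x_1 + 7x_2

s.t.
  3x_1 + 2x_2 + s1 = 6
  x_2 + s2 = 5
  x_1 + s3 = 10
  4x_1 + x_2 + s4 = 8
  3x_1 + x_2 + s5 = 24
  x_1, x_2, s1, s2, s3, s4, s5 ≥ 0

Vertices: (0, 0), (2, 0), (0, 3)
(0, 3) with z = 21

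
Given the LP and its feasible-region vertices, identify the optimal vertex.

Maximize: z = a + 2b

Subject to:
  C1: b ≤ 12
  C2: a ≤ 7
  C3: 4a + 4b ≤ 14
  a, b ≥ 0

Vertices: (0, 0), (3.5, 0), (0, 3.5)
Evaluating z = a + 2b at each vertex:
  (0, 0): z = 0
  (3.5, 0): z = 3.5
  (0, 3.5): z = 7

The largest value is z = 7, attained at (0, 3.5).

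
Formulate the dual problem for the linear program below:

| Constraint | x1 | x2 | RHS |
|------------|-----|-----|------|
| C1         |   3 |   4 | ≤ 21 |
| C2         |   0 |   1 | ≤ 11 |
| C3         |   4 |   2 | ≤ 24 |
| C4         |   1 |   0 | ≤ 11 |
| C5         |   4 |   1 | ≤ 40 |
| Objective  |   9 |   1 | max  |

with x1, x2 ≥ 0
Minimize: z = 21y1 + 11y2 + 24y3 + 11y4 + 40y5

Subject to:
  C1: -3y1 - 4y3 - y4 - 4y5 ≤ -9
  C2: -4y1 - y2 - 2y3 - y5 ≤ -1
  y1, y2, y3, y4, y5 ≥ 0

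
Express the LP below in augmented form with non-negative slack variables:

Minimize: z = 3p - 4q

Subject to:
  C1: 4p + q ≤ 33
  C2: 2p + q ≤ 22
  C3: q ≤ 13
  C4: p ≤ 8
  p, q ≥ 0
min z = 3p - 4q

s.t.
  4p + q + s1 = 33
  2p + q + s2 = 22
  q + s3 = 13
  p + s4 = 8
  p, q, s1, s2, s3, s4 ≥ 0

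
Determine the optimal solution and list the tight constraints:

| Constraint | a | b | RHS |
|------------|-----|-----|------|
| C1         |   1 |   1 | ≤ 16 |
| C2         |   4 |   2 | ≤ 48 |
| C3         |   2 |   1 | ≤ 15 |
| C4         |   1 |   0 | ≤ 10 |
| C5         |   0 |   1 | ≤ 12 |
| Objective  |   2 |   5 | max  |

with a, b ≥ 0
Optimal: a = 1.5, b = 12
Slack at optimum:
  C1: slack = 2.5
  C2: slack = 18
  C3: slack = 0 (binding)
  C4: slack = 8.5
  C5: slack = 0 (binding)
  a ≥ 0: a = 1.5
  b ≥ 0: b = 12
Binding constraints: C3, C5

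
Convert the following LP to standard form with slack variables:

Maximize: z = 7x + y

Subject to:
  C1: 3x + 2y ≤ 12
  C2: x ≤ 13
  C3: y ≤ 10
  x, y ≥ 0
max z = 7x + y

s.t.
  3x + 2y + s1 = 12
  x + s2 = 13
  y + s3 = 10
  x, y, s1, s2, s3 ≥ 0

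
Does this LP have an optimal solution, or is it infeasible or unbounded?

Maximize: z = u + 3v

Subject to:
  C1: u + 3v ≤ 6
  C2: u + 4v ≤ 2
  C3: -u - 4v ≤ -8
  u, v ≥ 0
C2 requires u + 4v ≤ 2, while C3 (-u - 4v ≤ -8) is equivalent to u + 4v ≥ 8. Together they would need 8 ≤ u + 4v ≤ 2, which is impossible since 8 > 2. No point satisfies all constraints.

The feasible region is empty; the LP is infeasible.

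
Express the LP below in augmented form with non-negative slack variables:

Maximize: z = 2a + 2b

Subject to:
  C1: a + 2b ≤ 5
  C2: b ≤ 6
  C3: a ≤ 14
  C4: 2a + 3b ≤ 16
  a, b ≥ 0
max z = 2a + 2b

s.t.
  a + 2b + s1 = 5
  b + s2 = 6
  a + s3 = 14
  2a + 3b + s4 = 16
  a, b, s1, s2, s3, s4 ≥ 0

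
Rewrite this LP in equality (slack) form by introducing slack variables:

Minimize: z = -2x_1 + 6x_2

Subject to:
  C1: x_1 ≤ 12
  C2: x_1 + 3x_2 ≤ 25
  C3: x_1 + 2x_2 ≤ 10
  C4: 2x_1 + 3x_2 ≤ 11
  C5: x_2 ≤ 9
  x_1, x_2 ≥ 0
min z = -2x_1 + 6x_2

s.t.
  x_1 + s1 = 12
  x_1 + 3x_2 + s2 = 25
  x_1 + 2x_2 + s3 = 10
  2x_1 + 3x_2 + s4 = 11
  x_2 + s5 = 9
  x_1, x_2, s1, s2, s3, s4, s5 ≥ 0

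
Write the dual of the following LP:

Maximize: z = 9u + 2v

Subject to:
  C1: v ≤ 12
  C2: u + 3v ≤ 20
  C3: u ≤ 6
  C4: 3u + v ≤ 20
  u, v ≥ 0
Minimize: z = 12y1 + 20y2 + 6y3 + 20y4

Subject to:
  C1: -y2 - y3 - 3y4 ≤ -9
  C2: -y1 - 3y2 - y4 ≤ -2
  y1, y2, y3, y4 ≥ 0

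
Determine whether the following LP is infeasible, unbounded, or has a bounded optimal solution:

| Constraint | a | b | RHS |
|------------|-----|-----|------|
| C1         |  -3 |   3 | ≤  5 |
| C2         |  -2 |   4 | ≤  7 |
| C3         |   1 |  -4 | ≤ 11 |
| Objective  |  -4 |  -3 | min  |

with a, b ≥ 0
Feasible point: (0, 0) satisfies every constraint, so the LP is feasible.
Direction d = (2, 1): for each constraint row a, a·d ≤ 0 —
  (-3)(2) + (3)(1) = -3 ≤ 0
  (-2)(2) + (4)(1) = 0 ≤ 0
  (1)(2) + (-4)(1) = -2 ≤ 0
and d ≥ 0, so (0, 0) + t·d stays feasible for every t ≥ 0. Along this ray z = -4a - 3b changes by -11 per unit t, so z → −∞.

Unbounded — the objective can decrease without bound over the feasible region.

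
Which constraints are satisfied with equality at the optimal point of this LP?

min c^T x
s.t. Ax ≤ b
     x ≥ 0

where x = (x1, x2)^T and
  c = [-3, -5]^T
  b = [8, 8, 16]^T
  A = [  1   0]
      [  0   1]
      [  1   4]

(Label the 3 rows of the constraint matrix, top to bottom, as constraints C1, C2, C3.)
Optimal: x1 = 8, x2 = 2
Binding: C1, C3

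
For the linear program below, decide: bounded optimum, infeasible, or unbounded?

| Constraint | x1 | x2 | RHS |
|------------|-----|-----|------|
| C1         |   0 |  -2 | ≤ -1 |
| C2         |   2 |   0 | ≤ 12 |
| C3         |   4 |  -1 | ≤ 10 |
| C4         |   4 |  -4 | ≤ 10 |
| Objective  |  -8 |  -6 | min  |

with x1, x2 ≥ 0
Feasible point: (0, 1) satisfies every constraint, so the LP is feasible.
Direction d = (0, 1): for each constraint row a, a·d ≤ 0 —
  (0)(0) + (-2)(1) = -2 ≤ 0
  (2)(0) + (0)(1) = 0 ≤ 0
  (4)(0) + (-1)(1) = -1 ≤ 0
  (4)(0) + (-4)(1) = -4 ≤ 0
and d ≥ 0, so (0, 1) + t·d stays feasible for every t ≥ 0. Along this ray z = -8x1 - 6x2 changes by -6 per unit t, so z → −∞.

Unbounded — the objective can decrease without bound over the feasible region.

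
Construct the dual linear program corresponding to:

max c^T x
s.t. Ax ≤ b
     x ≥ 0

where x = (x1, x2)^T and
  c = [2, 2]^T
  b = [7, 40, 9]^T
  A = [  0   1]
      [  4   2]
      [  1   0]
Minimize: z = 7y1 + 40y2 + 9y3

Subject to:
  C1: -4y2 - y3 ≤ -2
  C2: -y1 - 2y2 ≤ -2
  y1, y2, y3 ≥ 0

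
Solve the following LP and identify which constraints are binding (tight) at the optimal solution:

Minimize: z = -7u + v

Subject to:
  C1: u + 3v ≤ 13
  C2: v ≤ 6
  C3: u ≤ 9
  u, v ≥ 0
Optimal: u = 9, v = 0
Binding: C3, v ≥ 0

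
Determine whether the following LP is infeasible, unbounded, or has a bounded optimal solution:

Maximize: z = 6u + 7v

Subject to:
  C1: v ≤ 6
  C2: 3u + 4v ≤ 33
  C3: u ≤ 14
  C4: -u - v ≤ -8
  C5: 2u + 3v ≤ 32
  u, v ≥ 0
The point (11, 0) satisfies every constraint, so the LP is feasible; the constraints give u ≤ 14 and v ≤ 6, which with u, v ≥ 0 keep the feasible region inside a bounded box. A feasible, bounded LP attains a finite optimum at a vertex.

Evaluating z = 6u + 7v at each vertex:
  (8, 0): z = 48
  (11, 0): z = 66
  (3, 6): z = 60
  (2, 6): z = 54

Bounded optimum: z* = 66 at (11, 0).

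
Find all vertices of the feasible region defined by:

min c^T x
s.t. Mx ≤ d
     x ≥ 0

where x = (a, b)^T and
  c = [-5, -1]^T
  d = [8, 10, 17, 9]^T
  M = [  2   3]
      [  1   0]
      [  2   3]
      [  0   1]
Each vertex is the intersection of two constraint boundaries that also satisfies all remaining constraints:
  a = 0 and b = 0 → (0, 0)
  2a + 3b = 8 and b = 0 → (4, 0)
  2a + 3b = 8 and a = 0 → (0, 2.667)

Vertices: (0, 0), (4, 0), (0, 2.667)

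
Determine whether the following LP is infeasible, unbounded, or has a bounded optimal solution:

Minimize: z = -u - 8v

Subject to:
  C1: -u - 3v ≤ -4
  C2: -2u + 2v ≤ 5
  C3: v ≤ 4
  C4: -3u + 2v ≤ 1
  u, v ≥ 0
Feasible point: (1, 1) satisfies every constraint, so the LP is feasible.
Direction d = (1, 0): for each constraint row a, a·d ≤ 0 —
  (-1)(1) + (-3)(0) = -1 ≤ 0
  (-2)(1) + (2)(0) = -2 ≤ 0
  (0)(1) + (1)(0) = 0 ≤ 0
  (-3)(1) + (2)(0) = -3 ≤ 0
and d ≥ 0, so (1, 1) + t·d stays feasible for every t ≥ 0. Along this ray z = -u - 8v changes by -1 per unit t, so z → −∞.

Unbounded — the objective can decrease without bound over the feasible region.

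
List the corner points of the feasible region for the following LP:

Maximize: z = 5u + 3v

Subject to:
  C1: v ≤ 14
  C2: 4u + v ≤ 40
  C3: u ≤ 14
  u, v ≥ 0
Each vertex is the intersection of two constraint boundaries that also satisfies all remaining constraints:
  u = 0 and v = 0 → (0, 0)
  4u + v = 40 and v = 0 → (10, 0)
  v = 14 and 4u + v = 40 → (6.5, 14)
  v = 14 and u = 0 → (0, 14)

Vertices: (0, 0), (10, 0), (6.5, 14), (0, 14)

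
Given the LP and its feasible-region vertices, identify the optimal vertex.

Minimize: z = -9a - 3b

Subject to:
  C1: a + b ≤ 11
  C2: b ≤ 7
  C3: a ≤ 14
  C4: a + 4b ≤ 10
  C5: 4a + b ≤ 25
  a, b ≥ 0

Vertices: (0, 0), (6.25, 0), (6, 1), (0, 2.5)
Evaluating z = -9a - 3b at each vertex:
  (0, 0): z = 0
  (6.25, 0): z = -56.25
  (6, 1): z = -57
  (0, 2.5): z = -7.5

The smallest value is z = -57, attained at (6, 1).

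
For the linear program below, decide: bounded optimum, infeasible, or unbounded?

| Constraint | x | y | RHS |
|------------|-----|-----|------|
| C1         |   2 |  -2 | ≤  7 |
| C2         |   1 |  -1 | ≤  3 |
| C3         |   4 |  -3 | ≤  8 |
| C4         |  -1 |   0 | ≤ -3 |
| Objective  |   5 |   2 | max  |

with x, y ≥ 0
Feasible point: (3, 2) satisfies every constraint, so the LP is feasible.
Direction d = (0, 1): for each constraint row a, a·d ≤ 0 —
  (2)(0) + (-2)(1) = -2 ≤ 0
  (1)(0) + (-1)(1) = -1 ≤ 0
  (4)(0) + (-3)(1) = -3 ≤ 0
  (-1)(0) + (0)(1) = 0 ≤ 0
and d ≥ 0, so (3, 2) + t·d stays feasible for every t ≥ 0. Along this ray z = 5x + 2y changes by 2 per unit t, so z → +∞.

Unbounded — the objective can increase without bound over the feasible region.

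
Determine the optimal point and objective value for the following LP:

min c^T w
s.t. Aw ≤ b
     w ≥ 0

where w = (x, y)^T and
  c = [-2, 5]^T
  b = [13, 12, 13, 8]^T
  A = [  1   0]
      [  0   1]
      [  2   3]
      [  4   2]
x = 2, y = 0, z = -4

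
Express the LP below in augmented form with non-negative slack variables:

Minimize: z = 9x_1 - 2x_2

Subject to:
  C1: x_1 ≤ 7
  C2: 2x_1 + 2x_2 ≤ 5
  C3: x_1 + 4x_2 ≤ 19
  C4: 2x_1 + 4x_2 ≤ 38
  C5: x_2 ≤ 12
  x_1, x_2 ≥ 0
min z = 9x_1 - 2x_2

s.t.
  x_1 + s1 = 7
  2x_1 + 2x_2 + s2 = 5
  x_1 + 4x_2 + s3 = 19
  2x_1 + 4x_2 + s4 = 38
  x_2 + s5 = 12
  x_1, x_2, s1, s2, s3, s4, s5 ≥ 0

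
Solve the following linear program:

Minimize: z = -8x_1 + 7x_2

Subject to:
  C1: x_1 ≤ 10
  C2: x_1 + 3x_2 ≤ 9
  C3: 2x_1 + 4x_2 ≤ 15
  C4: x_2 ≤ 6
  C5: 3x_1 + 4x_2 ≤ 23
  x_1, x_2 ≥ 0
x_1 = 7.5, x_2 = 0, z = -60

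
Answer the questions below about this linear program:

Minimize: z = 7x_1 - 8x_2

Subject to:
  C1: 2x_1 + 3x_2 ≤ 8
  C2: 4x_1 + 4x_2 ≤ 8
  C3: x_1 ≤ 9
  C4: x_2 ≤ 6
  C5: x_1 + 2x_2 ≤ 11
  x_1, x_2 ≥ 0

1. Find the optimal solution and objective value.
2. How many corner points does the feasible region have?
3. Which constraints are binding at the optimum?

1. x_1 = 0, x_2 = 2, z = -16
2. 3
3. C2, x_1 ≥ 0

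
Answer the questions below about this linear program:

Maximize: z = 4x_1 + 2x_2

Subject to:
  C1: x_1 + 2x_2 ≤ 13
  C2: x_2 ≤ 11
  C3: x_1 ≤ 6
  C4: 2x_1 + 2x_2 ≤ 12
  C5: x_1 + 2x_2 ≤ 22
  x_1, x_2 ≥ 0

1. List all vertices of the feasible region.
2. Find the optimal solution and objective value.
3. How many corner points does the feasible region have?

1. (0, 0), (6, 0), (0, 6)
2. x_1 = 6, x_2 = 0, z = 24
3. 3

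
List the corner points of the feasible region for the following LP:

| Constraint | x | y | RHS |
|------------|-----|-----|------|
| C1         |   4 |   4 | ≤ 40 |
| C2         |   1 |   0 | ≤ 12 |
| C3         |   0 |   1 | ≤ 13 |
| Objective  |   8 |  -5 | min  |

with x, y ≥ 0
Each vertex is the intersection of two constraint boundaries that also satisfies all remaining constraints:
  x = 0 and y = 0 → (0, 0)
  4x + 4y = 40 and y = 0 → (10, 0)
  4x + 4y = 40 and x = 0 → (0, 10)

Vertices: (0, 0), (10, 0), (0, 10)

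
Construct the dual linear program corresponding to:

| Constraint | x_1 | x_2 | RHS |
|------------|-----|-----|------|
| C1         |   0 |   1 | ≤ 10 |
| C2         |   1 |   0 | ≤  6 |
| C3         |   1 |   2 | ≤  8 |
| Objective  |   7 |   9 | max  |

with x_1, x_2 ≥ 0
Minimize: z = 10y1 + 6y2 + 8y3

Subject to:
  C1: -y2 - y3 ≤ -7
  C2: -y1 - 2y3 ≤ -9
  y1, y2, y3 ≥ 0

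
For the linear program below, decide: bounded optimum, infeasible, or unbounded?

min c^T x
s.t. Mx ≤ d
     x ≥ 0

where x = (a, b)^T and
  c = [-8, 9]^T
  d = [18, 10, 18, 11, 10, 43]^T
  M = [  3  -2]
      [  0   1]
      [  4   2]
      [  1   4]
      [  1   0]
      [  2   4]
The point (4.5, 0) satisfies every constraint, so the LP is feasible; the constraints give a ≤ 10 and b ≤ 10, which with a, b ≥ 0 keep the feasible region inside a bounded box. A feasible, bounded LP attains a finite optimum at a vertex.

The LP has an optimal solution: (4.5, 0) with z = -36.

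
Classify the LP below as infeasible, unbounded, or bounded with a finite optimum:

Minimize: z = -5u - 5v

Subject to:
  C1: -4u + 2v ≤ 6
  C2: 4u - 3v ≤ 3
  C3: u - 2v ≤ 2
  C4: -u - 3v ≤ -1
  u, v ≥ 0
Feasible point: (0, 1) satisfies every constraint, so the LP is feasible.
Direction d = (1, 2): for each constraint row a, a·d ≤ 0 —
  (-4)(1) + (2)(2) = 0 ≤ 0
  (4)(1) + (-3)(2) = -2 ≤ 0
  (1)(1) + (-2)(2) = -3 ≤ 0
  (-1)(1) + (-3)(2) = -7 ≤ 0
and d ≥ 0, so (0, 1) + t·d stays feasible for every t ≥ 0. Along this ray z = -5u - 5v changes by -15 per unit t, so z → −∞.

The LP is unbounded; z can be made arbitrarily small.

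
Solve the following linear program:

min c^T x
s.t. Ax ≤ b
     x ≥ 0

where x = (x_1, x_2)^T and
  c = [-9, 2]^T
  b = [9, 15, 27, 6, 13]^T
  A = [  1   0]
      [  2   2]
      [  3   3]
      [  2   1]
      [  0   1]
x_1 = 3, x_2 = 0, z = -27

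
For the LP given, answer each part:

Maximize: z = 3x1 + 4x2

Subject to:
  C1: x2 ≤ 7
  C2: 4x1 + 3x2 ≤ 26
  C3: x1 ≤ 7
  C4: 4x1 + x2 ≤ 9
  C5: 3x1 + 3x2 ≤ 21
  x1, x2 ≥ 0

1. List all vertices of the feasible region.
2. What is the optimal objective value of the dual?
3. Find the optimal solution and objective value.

1. (0, 0), (2.25, 0), (0.6667, 6.333), (0, 7)
2. 28 (by strong duality, equal to the primal optimum)
3. x1 = 0, x2 = 7, z = 28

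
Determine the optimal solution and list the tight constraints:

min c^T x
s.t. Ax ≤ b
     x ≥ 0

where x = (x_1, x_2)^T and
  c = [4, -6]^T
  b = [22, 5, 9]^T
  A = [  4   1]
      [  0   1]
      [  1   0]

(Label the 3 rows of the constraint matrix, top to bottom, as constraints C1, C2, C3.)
Optimal: x_1 = 0, x_2 = 5
Slack at optimum:
  C1: slack = 17
  C2: slack = 0 (binding)
  C3: slack = 9
  x_1 ≥ 0: x_1 = 0 (binding)
  x_2 ≥ 0: x_2 = 5
Binding constraints: C2, x_1 ≥ 0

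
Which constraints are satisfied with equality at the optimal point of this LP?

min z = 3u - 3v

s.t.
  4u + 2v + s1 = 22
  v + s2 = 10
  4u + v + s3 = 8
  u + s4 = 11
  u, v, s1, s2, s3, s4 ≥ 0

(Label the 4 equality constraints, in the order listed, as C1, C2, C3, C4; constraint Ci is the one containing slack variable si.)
Optimal: u = 0, v = 8
Slack at optimum:
  C1: slack = 6
  C2: slack = 2
  C3: slack = 0 (binding)
  C4: slack = 11
  u ≥ 0: u = 0 (binding)
  v ≥ 0: v = 8
Binding constraints: C3, u ≥ 0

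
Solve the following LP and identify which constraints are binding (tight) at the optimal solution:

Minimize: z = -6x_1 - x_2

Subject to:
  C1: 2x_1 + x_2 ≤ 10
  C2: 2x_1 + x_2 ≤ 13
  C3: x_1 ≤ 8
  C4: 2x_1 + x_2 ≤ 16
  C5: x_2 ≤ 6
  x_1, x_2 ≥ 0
Optimal: x_1 = 5, x_2 = 0
Slack at optimum:
  C1: slack = 0 (binding)
  C2: slack = 3
  C3: slack = 3
  C4: slack = 6
  C5: slack = 6
  x_1 ≥ 0: x_1 = 5
  x_2 ≥ 0: x_2 = 0 (binding)
Binding constraints: C1, x_2 ≥ 0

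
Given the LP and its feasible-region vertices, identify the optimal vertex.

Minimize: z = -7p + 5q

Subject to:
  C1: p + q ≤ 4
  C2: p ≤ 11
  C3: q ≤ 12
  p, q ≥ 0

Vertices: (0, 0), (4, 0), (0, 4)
Evaluating z = -7p + 5q at each vertex:
  (0, 0): z = 0
  (4, 0): z = -28
  (0, 4): z = 20

The smallest value is z = -28, attained at (4, 0).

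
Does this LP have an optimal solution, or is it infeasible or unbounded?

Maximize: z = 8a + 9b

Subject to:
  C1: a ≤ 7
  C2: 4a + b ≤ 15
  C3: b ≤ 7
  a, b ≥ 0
The point (2, 7) satisfies every constraint, so the LP is feasible; the constraints give a ≤ 7 and b ≤ 7, which with a, b ≥ 0 keep the feasible region inside a bounded box. A feasible, bounded LP attains a finite optimum at a vertex.

Feasible with finite optimum z* = 79 at (2, 7).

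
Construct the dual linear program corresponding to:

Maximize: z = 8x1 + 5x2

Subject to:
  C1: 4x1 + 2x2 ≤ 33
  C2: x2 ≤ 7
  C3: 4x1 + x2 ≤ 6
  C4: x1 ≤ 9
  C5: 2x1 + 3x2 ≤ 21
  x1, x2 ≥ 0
Minimize: z = 33y1 + 7y2 + 6y3 + 9y4 + 21y5

Subject to:
  C1: -4y1 - 4y3 - y4 - 2y5 ≤ -8
  C2: -2y1 - y2 - y3 - 3y5 ≤ -5
  y1, y2, y3, y4, y5 ≥ 0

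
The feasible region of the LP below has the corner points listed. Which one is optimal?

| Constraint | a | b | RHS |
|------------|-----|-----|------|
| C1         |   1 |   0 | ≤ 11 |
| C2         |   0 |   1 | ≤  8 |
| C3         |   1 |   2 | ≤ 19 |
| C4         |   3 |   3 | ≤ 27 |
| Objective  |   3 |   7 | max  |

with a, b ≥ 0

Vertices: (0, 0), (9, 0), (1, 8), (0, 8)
Evaluating z = 3a + 7b at each vertex:
  (0, 0): z = 0
  (9, 0): z = 27
  (1, 8): z = 59
  (0, 8): z = 56

The largest value is z = 59, attained at (1, 8).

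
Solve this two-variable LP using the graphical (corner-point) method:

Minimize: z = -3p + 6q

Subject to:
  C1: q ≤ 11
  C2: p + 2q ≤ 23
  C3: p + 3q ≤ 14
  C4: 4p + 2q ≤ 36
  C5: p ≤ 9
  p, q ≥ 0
Each vertex is the intersection of two constraint boundaries that also satisfies all remaining constraints:
  p = 0 and q = 0 → (0, 0)
  4p + 2q = 36 and p = 9 → (9, 0)
  p + 3q = 14 and 4p + 2q = 36 → (8, 2)
  p + 3q = 14 and p = 0 → (0, 4.667)

Evaluating z = -3p + 6q at each vertex:
  (0, 0): z = 0
  (9, 0): z = -27
  (8, 2): z = -12
  (0, 4.667): z = 28

The minimum is at (9, 0) with z = -27.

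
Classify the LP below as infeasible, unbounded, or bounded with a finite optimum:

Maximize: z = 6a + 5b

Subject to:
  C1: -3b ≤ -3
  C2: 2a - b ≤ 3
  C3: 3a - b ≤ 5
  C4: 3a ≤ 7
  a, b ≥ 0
Feasible point: (0, 1) satisfies every constraint, so the LP is feasible.
Direction d = (0, 1): for each constraint row a, a·d ≤ 0 —
  (0)(0) + (-3)(1) = -3 ≤ 0
  (2)(0) + (-1)(1) = -1 ≤ 0
  (3)(0) + (-1)(1) = -1 ≤ 0
  (3)(0) + (0)(1) = 0 ≤ 0
and d ≥ 0, so (0, 1) + t·d stays feasible for every t ≥ 0. Along this ray z = 6a + 5b changes by 5 per unit t, so z → +∞.

The LP is unbounded; z can be made arbitrarily large.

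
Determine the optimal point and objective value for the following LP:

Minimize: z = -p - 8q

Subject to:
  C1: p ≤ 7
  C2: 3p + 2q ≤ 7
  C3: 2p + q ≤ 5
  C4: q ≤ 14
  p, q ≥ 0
p = 0, q = 3.5, z = -28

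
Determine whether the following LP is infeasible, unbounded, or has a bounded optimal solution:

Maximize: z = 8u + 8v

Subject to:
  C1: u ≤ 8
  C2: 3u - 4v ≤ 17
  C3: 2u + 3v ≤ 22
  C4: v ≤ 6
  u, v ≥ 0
The point (8, 2) satisfies every constraint, so the LP is feasible; the constraints give u ≤ 8 and v ≤ 6, which with u, v ≥ 0 keep the feasible region inside a bounded box. A feasible, bounded LP attains a finite optimum at a vertex.

The LP has an optimal solution: (8, 2) with z = 80.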